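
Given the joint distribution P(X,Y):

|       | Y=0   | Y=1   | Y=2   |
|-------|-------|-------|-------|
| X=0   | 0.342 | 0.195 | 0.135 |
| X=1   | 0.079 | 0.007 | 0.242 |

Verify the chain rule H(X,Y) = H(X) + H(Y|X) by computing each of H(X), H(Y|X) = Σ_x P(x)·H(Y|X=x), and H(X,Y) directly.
H(X) = 0.9129 bits, H(Y|X) = 1.3012 bits, H(X,Y) = 2.2141 bits

Marginal of X (row sums):
  P(X=0) = 0.342 + 0.195 + 0.135 = 0.672
  P(X=1) = 0.079 + 0.007 + 0.242 = 0.328
H(X) = -[0.672·log₂(0.672) + 0.328·log₂(0.328)]
  = 0.3854 + 0.5275 = 0.9129 bits

H(Y|X) = Σ_x P(x)·H(Y|X=x):
  X=0: P(X=0) = 0.672, P(Y|X=0) = (57/112, 65/224, 45/224) → H(Y|X=0) = 1.4791
  X=1: P(X=1) = 0.328, P(Y|X=1) = (79/328, 7/328, 121/164) → H(Y|X=1) = 0.9368
H(Y|X) = 0.672·1.4791 + 0.328·0.9368 = 1.3012 bits

H(X,Y) = -Σ_{x,y} P(x,y) log₂ P(x,y). Per-cell terms -P(x,y)·log₂P(x,y):
  X=0: 0.5294, 0.4599, 0.3900
  X=1: 0.2893, 0.0501, 0.4954
Sum of the 6 terms: H(X,Y) = 2.2141 bits

Chain rule check:
  H(X) + H(Y|X) = 0.9129 + 1.3012 = 2.2141 bits
  H(X,Y) = 2.2141 bits
✓ Chain rule verified.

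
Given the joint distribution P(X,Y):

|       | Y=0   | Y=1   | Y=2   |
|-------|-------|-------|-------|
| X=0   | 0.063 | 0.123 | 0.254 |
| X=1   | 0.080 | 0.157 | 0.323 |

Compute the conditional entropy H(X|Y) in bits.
0.9896 bits

H(X|Y) = H(X,Y) - H(Y)

H(X,Y) = -Σ_{x,y} P(x,y) log₂ P(x,y). Per-cell terms -P(x,y)·log₂P(x,y):
  X=0: 0.25128, 0.37186, 0.50218
  X=1: 0.29151, 0.41937, 0.52662
Sum of the 6 terms: H(X,Y) = 2.3628 bits

Marginal of Y (column sums):
  P(Y=0) = 0.063 + 0.080 = 0.143
  P(Y=1) = 0.123 + 0.157 = 0.280
  P(Y=2) = 0.254 + 0.323 = 0.577
H(Y) = -[0.143·log₂(0.143) + 0.280·log₂(0.280) + 0.577·log₂(0.577)]
  = 0.40125 + 0.51422 + 0.45777 = 1.3732 bits

H(X|Y) = H(X,Y) - H(Y) = 2.3628 - 1.3732 = 0.9896 bits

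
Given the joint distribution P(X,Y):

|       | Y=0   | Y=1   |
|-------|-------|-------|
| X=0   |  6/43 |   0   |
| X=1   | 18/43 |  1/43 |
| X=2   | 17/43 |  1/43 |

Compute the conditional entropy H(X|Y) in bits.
1.4327 bits

H(X|Y) = H(X,Y) - H(Y)

H(X,Y) = -Σ_{x,y} P(x,y) log₂ P(x,y). Per-cell terms -P(x,y)·log₂P(x,y):
  X=0: 0.396461, 0.000000
  X=1: 0.525910, 0.126192
  X=2: 0.529294, 0.126192
  (cells with P = 0 contribute 0)
Sum of the 6 terms: H(X,Y) = 1.70405 bits

Marginal of Y (column sums):
  P(Y=0) = 6/43 + 18/43 + 17/43 = 41/43
  P(Y=1) = 0 + 1/43 + 1/43 = 2/43
H(Y) = -[(41/43)·log₂(41/43) + (2/43)·log₂(2/43)]
  = 0.065517 + 0.205873 = 0.27139 bits

H(X|Y) = H(X,Y) - H(Y) = 1.70405 - 0.27139 = 1.4327 bits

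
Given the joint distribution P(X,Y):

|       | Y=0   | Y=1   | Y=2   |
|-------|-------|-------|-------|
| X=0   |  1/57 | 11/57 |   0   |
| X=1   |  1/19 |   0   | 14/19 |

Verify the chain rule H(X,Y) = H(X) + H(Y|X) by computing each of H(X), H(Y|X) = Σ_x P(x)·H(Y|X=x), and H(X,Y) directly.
H(X) = 0.7425 bits, H(Y|X) = 0.3661 bits, H(X,Y) = 1.1086 bits

Marginal of X (row sums):
  P(X=0) = 1/57 + 11/57 + 0 = 4/19
  P(X=1) = 1/19 + 0 + 14/19 = 15/19
H(X) = -[(4/19)·log₂(4/19) + (15/19)·log₂(15/19)]
  = 0.47325 + 0.26924 = 0.7425 bits

H(Y|X) = Σ_x P(x)·H(Y|X=x):
  X=0: P(X=0) = 4/19, P(Y|X=0) = (1/12, 11/12, 0) → H(Y|X=0) = 0.41382
  X=1: P(X=1) = 15/19, P(Y|X=1) = (1/15, 0, 14/15) → H(Y|X=1) = 0.35336
H(Y|X) = (4/19)·0.41382 + (15/19)·0.35336 = 0.3661 bits

H(X,Y) = -Σ_{x,y} P(x,y) log₂ P(x,y). Per-cell terms -P(x,y)·log₂P(x,y):
  X=0: 0.10233, 0.45804, 0.00000
  X=1: 0.22358, 0.00000, 0.32463
  (cells with P = 0 contribute 0)
Sum of the 6 terms: H(X,Y) = 1.1086 bits

Chain rule check:
  H(X) + H(Y|X) = 0.7425 + 0.3661 = 1.1086 bits
  H(X,Y) = 1.1086 bits
✓ Chain rule verified.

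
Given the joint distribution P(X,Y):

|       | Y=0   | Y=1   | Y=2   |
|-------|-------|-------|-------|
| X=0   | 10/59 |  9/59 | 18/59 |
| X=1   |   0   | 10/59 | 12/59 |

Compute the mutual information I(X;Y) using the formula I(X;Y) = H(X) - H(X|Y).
0.1378 bits

I(X;Y) = H(X) - H(X|Y)

Marginal of X (row sums):
  P(X=0) = 10/59 + 9/59 + 18/59 = 37/59
  P(X=1) = 0 + 10/59 + 12/59 = 22/59
H(X) = -[(37/59)·log₂(37/59) + (22/59)·log₂(22/59)]
  = 0.4222 + 0.5307 = 0.9529 bits

Marginal of Y (column sums):
  P(Y=0) = 10/59 + 0 = 10/59
  P(Y=1) = 9/59 + 10/59 = 19/59
  P(Y=2) = 18/59 + 12/59 = 30/59
H(X|Y) = Σ_y P(y)·H(X|Y=y):
  Y=0: P(Y=0) = 10/59, P(X|Y=0) = (1, 0) → H(X|Y=0) = 0.0000
  Y=1: P(Y=1) = 19/59, P(X|Y=1) = (9/19, 10/19) → H(X|Y=1) = 0.9980
  Y=2: P(Y=2) = 30/59, P(X|Y=2) = (3/5, 2/5) → H(X|Y=2) = 0.9710
H(X|Y) = (10/59)·0.0000 + (19/59)·0.9980 + (30/59)·0.9710 = 0.8151 bits

I(X;Y) = H(X) - H(X|Y) = 0.9529 - 0.8151 = 0.1378 bits

Cross-check via I(X;Y) = H(X) + H(Y) - H(X,Y): computing H(Y) from the column sums and H(X,Y) from the 6 cells in the same way gives H(Y) = 1.4566 bits and H(X,Y) = 2.2717 bits, so
I(X;Y) = 0.9529 + 1.4566 - 2.2717 = 0.1378 bits ✓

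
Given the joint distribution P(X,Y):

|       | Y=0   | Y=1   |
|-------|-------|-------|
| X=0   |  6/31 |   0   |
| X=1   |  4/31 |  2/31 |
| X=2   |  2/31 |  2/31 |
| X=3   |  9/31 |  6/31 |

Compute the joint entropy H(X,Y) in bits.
2.5817 bits

H(X,Y) = -Σ_{x,y} P(x,y) log₂ P(x,y). Per-cell terms -P(x,y)·log₂P(x,y):
  X=0: 0.4586, 0.0000
  X=1: 0.3812, 0.2551
  X=2: 0.2551, 0.2551
  X=3: 0.5180, 0.4586
  (cells with P = 0 contribute 0)
Sum of the 8 terms: H(X,Y) = 2.5817 bits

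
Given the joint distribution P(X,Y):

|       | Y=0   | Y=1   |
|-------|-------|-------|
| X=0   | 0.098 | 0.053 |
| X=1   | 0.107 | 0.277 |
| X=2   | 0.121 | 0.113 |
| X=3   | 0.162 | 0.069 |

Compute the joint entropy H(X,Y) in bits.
2.8267 bits

H(X,Y) = -Σ_{x,y} P(x,y) log₂ P(x,y). Per-cell terms -P(x,y)·log₂P(x,y):
  X=0: 0.32841, 0.22461
  X=1: 0.34500, 0.51302
  X=2: 0.36868, 0.35545
  X=3: 0.42540, 0.26615
Sum of the 8 terms: H(X,Y) = 2.8267 bits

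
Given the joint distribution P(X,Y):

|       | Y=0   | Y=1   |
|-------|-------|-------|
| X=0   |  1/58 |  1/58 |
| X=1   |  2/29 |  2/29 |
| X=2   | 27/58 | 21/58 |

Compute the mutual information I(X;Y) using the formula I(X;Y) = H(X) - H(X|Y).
0.0016 bits

I(X;Y) = H(X) - H(X|Y)

Marginal of X (row sums):
  P(X=0) = 1/58 + 1/58 = 1/29
  P(X=1) = 2/29 + 2/29 = 4/29
  P(X=2) = 27/58 + 21/58 = 24/29
H(X) = -[(1/29)·log₂(1/29) + (4/29)·log₂(4/29) + (24/29)·log₂(24/29)]
  = 0.16752 + 0.39420 + 0.22595 = 0.78767 bits

Marginal of Y (column sums):
  P(Y=0) = 1/58 + 2/29 + 27/58 = 16/29
  P(Y=1) = 1/58 + 2/29 + 21/58 = 13/29
H(X|Y) = Σ_y P(y)·H(X|Y=y):
  Y=0: P(Y=0) = 16/29, P(X|Y=0) = (1/32, 1/8, 27/32) → H(X|Y=0) = 0.73806
  Y=1: P(Y=1) = 13/29, P(X|Y=1) = (1/26, 2/13, 21/26) → H(X|Y=1) = 0.84511
H(X|Y) = (16/29)·0.73806 + (13/29)·0.84511 = 0.78605 bits

I(X;Y) = H(X) - H(X|Y) = 0.78767 - 0.78605 = 0.0016 bits

Cross-check via I(X;Y) = H(X) + H(Y) - H(X,Y): computing H(Y) from the column sums and H(X,Y) from the 6 cells in the same way gives H(Y) = 0.99227 bits and H(X,Y) = 1.77831 bits, so
I(X;Y) = 0.78767 + 0.99227 - 1.77831 = 0.0016 bits ✓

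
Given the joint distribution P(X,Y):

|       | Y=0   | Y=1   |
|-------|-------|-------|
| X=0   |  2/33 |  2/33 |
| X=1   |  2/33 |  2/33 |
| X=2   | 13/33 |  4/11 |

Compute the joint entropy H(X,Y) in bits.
2.0406 bits

H(X,Y) = -Σ_{x,y} P(x,y) log₂ P(x,y). Per-cell terms -P(x,y)·log₂P(x,y):
  X=0: 0.24511, 0.24511
  X=1: 0.24511, 0.24511
  X=2: 0.52944, 0.53070
Sum of the 6 terms: H(X,Y) = 2.0406 bits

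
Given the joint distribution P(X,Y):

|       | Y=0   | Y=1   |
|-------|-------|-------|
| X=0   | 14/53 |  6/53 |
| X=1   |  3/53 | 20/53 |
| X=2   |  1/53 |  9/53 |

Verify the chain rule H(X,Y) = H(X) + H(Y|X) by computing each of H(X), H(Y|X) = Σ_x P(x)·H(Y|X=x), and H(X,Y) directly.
H(X) = 1.5072 bits, H(Y|X) = 0.6635 bits, H(X,Y) = 2.1706 bits

Marginal of X (row sums):
  P(X=0) = 14/53 + 6/53 = 20/53
  P(X=1) = 3/53 + 20/53 = 23/53
  P(X=2) = 1/53 + 9/53 = 10/53
H(X) = -[(20/53)·log₂(20/53) + (23/53)·log₂(23/53) + (10/53)·log₂(10/53)]
  = 0.530563 + 0.522646 + 0.453961 = 1.5072 bits

H(Y|X) = Σ_x P(x)·H(Y|X=x):
  X=0: P(X=0) = 20/53, P(Y|X=0) = (7/10, 3/10) → H(Y|X=0) = 0.881291
  X=1: P(X=1) = 23/53, P(Y|X=1) = (3/23, 20/23) → H(Y|X=1) = 0.558629
  X=2: P(X=2) = 10/53, P(Y|X=2) = (1/10, 9/10) → H(Y|X=2) = 0.468996
H(Y|X) = (20/53)·0.881291 + (23/53)·0.558629 + (10/53)·0.468996 = 0.6635 bits

H(X,Y) = -Σ_{x,y} P(x,y) log₂ P(x,y). Per-cell terms -P(x,y)·log₂P(x,y):
  X=0: 0.507319, 0.355807
  X=1: 0.234507, 0.530563
  X=2: 0.108074, 0.434377
Sum of the 6 terms: H(X,Y) = 2.1706 bits

Chain rule check:
  H(X) + H(Y|X) = 1.5072 + 0.6635 = 2.1707 bits
  H(X,Y) = 2.1706 bits
✓ Chain rule verified (Δ = 0.0001 is 4-dp rounding noise: each of the three values was rounded independently).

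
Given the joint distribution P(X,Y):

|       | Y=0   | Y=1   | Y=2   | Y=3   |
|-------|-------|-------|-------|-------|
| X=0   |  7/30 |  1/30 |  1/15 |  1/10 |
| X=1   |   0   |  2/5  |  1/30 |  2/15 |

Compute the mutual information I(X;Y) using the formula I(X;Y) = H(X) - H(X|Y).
0.4959 bits

I(X;Y) = H(X) - H(X|Y)

Marginal of X (row sums):
  P(X=0) = 7/30 + 1/30 + 1/15 + 1/10 = 13/30
  P(X=1) = 0 + 2/5 + 1/30 + 2/15 = 17/30
H(X) = -[(13/30)·log₂(13/30) + (17/30)·log₂(17/30)]
  = 0.522795 + 0.464342 = 0.98714 bits

Marginal of Y (column sums):
  P(Y=0) = 7/30 + 0 = 7/30
  P(Y=1) = 1/30 + 2/5 = 13/30
  P(Y=2) = 1/15 + 1/30 = 1/10
  P(Y=3) = 1/10 + 2/15 = 7/30
H(X|Y) = Σ_y P(y)·H(X|Y=y):
  Y=0: P(Y=0) = 7/30, P(X|Y=0) = (1, 0) → H(X|Y=0) = 0.000000
  Y=1: P(Y=1) = 13/30, P(X|Y=1) = (1/13, 12/13) → H(X|Y=1) = 0.391244
  Y=2: P(Y=2) = 1/10, P(X|Y=2) = (2/3, 1/3) → H(X|Y=2) = 0.918296
  Y=3: P(Y=3) = 7/30, P(X|Y=3) = (3/7, 4/7) → H(X|Y=3) = 0.985228
H(X|Y) = (7/30)·0.000000 + (13/30)·0.391244 + (1/10)·0.918296 + (7/30)·0.985228 = 0.49126 bits

I(X;Y) = H(X) - H(X|Y) = 0.98714 - 0.49126 = 0.4959 bits

Cross-check via I(X;Y) = H(X) + H(Y) - H(X,Y): computing H(Y) from the column sums and H(X,Y) from the 8 cells in the same way gives H(Y) = 1.83477 bits and H(X,Y) = 2.32603 bits, so
I(X;Y) = 0.98714 + 1.83477 - 2.32603 = 0.4959 bits ✓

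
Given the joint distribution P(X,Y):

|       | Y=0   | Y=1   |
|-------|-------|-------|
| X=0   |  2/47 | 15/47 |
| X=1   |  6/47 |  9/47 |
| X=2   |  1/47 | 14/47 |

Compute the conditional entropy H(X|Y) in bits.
1.4895 bits

H(X|Y) = H(X,Y) - H(Y)

H(X,Y) = -Σ_{x,y} P(x,y) log₂ P(x,y). Per-cell terms -P(x,y)·log₂P(x,y):
  X=0: 0.193812, 0.525861
  X=1: 0.379101, 0.456638
  X=2: 0.118183, 0.520453
Sum of the 6 terms: H(X,Y) = 2.19405 bits

Marginal of Y (column sums):
  P(Y=0) = 2/47 + 6/47 + 1/47 = 9/47
  P(Y=1) = 15/47 + 9/47 + 14/47 = 38/47
H(Y) = -[(9/47)·log₂(9/47) + (38/47)·log₂(38/47)]
  = 0.456638 + 0.247939 = 0.70458 bits

H(X|Y) = H(X,Y) - H(Y) = 2.19405 - 0.70458 = 1.4895 bits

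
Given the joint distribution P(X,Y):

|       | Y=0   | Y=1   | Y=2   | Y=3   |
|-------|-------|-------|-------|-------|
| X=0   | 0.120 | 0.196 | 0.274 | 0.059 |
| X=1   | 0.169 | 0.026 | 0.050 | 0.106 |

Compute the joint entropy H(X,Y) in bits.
2.7102 bits

H(X,Y) = -Σ_{x,y} P(x,y) log₂ P(x,y). Per-cell terms -P(x,y)·log₂P(x,y):
  X=0: 0.36707, 0.46081, 0.51176, 0.24091
  X=1: 0.43347, 0.13690, 0.21610, 0.34321
Sum of the 8 terms: H(X,Y) = 2.7102 bits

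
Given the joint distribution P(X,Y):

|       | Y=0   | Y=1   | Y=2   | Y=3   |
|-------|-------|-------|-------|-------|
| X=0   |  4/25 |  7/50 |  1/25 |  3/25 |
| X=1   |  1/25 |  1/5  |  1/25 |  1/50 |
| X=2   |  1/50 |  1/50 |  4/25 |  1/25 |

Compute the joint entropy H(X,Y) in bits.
3.1562 bits

H(X,Y) = -Σ_{x,y} P(x,y) log₂ P(x,y). Per-cell terms -P(x,y)·log₂P(x,y):
  X=0: 0.423017, 0.397110, 0.185754, 0.367067
  X=1: 0.185754, 0.464386, 0.185754, 0.112877
  X=2: 0.112877, 0.112877, 0.423017, 0.185754
Sum of the 12 terms: H(X,Y) = 3.1562 bits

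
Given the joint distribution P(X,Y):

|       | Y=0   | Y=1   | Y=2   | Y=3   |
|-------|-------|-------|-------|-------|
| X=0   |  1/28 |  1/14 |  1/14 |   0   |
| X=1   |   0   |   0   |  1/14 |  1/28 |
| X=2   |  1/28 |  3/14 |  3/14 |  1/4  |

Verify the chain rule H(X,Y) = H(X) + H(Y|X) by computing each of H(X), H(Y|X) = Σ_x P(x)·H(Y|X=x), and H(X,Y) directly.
H(X) = 1.1358 bits, H(Y|X) = 1.6476 bits, H(X,Y) = 2.7834 bits

Marginal of X (row sums):
  P(X=0) = 1/28 + 1/14 + 1/14 + 0 = 5/28
  P(X=1) = 0 + 0 + 1/14 + 1/28 = 3/28
  P(X=2) = 1/28 + 3/14 + 3/14 + 1/4 = 5/7
H(X) = -[(5/28)·log₂(5/28) + (3/28)·log₂(3/28) + (5/7)·log₂(5/7)]
  = 0.44383 + 0.34526 + 0.34673 = 1.1358 bits

H(Y|X) = Σ_x P(x)·H(Y|X=x):
  X=0: P(X=0) = 5/28, P(Y|X=0) = (1/5, 2/5, 2/5, 0) → H(Y|X=0) = 1.52193
  X=1: P(X=1) = 3/28, P(Y|X=1) = (0, 0, 2/3, 1/3) → H(Y|X=1) = 0.91830
  X=2: P(X=2) = 5/7, P(Y|X=2) = (1/20, 3/10, 3/10, 7/20) → H(Y|X=2) = 1.78838
H(Y|X) = (5/28)·1.52193 + (3/28)·0.91830 + (5/7)·1.78838 = 1.6476 bits

H(X,Y) = -Σ_{x,y} P(x,y) log₂ P(x,y). Per-cell terms -P(x,y)·log₂P(x,y):
  X=0: 0.17169, 0.27195, 0.27195, 0.00000
  X=1: 0.00000, 0.00000, 0.27195, 0.17169
  X=2: 0.17169, 0.47623, 0.47623, 0.50000
  (cells with P = 0 contribute 0)
Sum of the 12 terms: H(X,Y) = 2.7834 bits

Chain rule check:
  H(X) + H(Y|X) = 1.1358 + 1.6476 = 2.7834 bits
  H(X,Y) = 2.7834 bits
✓ Chain rule verified.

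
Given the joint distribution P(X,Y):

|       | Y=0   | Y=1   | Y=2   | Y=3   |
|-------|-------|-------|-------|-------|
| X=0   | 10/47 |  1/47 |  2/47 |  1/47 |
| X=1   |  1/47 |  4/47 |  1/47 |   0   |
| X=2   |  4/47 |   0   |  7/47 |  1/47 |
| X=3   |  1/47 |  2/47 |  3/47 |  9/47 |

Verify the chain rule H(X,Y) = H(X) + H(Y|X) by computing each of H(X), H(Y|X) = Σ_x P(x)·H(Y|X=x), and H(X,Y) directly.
H(X) = 1.9283 bits, H(Y|X) = 1.3677 bits, H(X,Y) = 3.2960 bits

Marginal of X (row sums):
  P(X=0) = 10/47 + 1/47 + 2/47 + 1/47 = 14/47
  P(X=1) = 1/47 + 4/47 + 1/47 + 0 = 6/47
  P(X=2) = 4/47 + 0 + 7/47 + 1/47 = 12/47
  P(X=3) = 1/47 + 2/47 + 3/47 + 9/47 = 15/47
H(X) = -[(14/47)·log₂(14/47) + (6/47)·log₂(6/47) + (12/47)·log₂(12/47) + (15/47)·log₂(15/47)]
  = 0.520453 + 0.379101 + 0.502883 + 0.525861 = 1.9283 bits

H(Y|X) = Σ_x P(x)·H(Y|X=x):
  X=0: P(X=0) = 14/47, P(Y|X=0) = (5/7, 1/14, 1/7, 1/14) → H(Y|X=0) = 1.291692
  X=1: P(X=1) = 6/47, P(Y|X=1) = (1/6, 2/3, 1/6, 0) → H(Y|X=1) = 1.251629
  X=2: P(X=2) = 12/47, P(Y|X=2) = (1/3, 0, 7/12, 1/12) → H(Y|X=2) = 1.280672
  X=3: P(X=3) = 15/47, P(Y|X=3) = (1/15, 2/15, 1/5, 3/5) → H(Y|X=3) = 1.554610
H(Y|X) = (14/47)·1.291692 + (6/47)·1.251629 + (12/47)·1.280672 + (15/47)·1.554610 = 1.3677 bits

H(X,Y) = -Σ_{x,y} P(x,y) log₂ P(x,y). Per-cell terms -P(x,y)·log₂P(x,y):
  X=0: 0.475034, 0.118183, 0.193812, 0.118183
  X=1: 0.118183, 0.302518, 0.118183, 0.000000
  X=2: 0.302518, 0.000000, 0.409163, 0.118183
  X=3: 0.118183, 0.193812, 0.253380, 0.456638
  (cells with P = 0 contribute 0)
Sum of the 16 terms: H(X,Y) = 3.2960 bits

Chain rule check:
  H(X) + H(Y|X) = 1.9283 + 1.3677 = 3.2960 bits
  H(X,Y) = 3.2960 bits
✓ Chain rule verified.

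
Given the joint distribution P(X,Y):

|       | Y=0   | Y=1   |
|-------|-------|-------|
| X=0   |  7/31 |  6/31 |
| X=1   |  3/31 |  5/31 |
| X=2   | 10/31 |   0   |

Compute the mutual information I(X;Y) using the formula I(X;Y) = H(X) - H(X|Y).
0.2744 bits

I(X;Y) = H(X) - H(X|Y)

Marginal of X (row sums):
  P(X=0) = 7/31 + 6/31 = 13/31
  P(X=1) = 3/31 + 5/31 = 8/31
  P(X=2) = 10/31 + 0 = 10/31
H(X) = -[(13/31)·log₂(13/31) + (8/31)·log₂(8/31) + (10/31)·log₂(10/31)]
  = 0.52577 + 0.50431 + 0.52654 = 1.5566 bits

Marginal of Y (column sums):
  P(Y=0) = 7/31 + 3/31 + 10/31 = 20/31
  P(Y=1) = 6/31 + 5/31 + 0 = 11/31
H(X|Y) = Σ_y P(y)·H(X|Y=y):
  Y=0: P(Y=0) = 20/31, P(X|Y=0) = (7/20, 3/20, 1/2) → H(X|Y=0) = 1.44065
  Y=1: P(Y=1) = 11/31, P(X|Y=1) = (6/11, 5/11, 0) → H(X|Y=1) = 0.99403
H(X|Y) = (20/31)·1.44065 + (11/31)·0.99403 = 1.2822 bits

I(X;Y) = H(X) - H(X|Y) = 1.5566 - 1.2822 = 0.2744 bits

Cross-check via I(X;Y) = H(X) + H(Y) - H(X,Y): computing H(Y) from the column sums and H(X,Y) from the 6 cells in the same way gives H(Y) = 0.9383 bits and H(X,Y) = 2.2205 bits, so
I(X;Y) = 1.5566 + 0.9383 - 2.2205 = 0.2744 bits ✓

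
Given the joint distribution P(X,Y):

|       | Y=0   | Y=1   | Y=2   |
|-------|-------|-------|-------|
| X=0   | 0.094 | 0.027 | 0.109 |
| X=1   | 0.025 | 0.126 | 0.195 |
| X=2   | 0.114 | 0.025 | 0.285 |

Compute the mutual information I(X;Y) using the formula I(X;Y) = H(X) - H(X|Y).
0.1393 bits

I(X;Y) = H(X) - H(X|Y)

Marginal of X (row sums):
  P(X=0) = 0.094 + 0.027 + 0.109 = 0.230
  P(X=1) = 0.025 + 0.126 + 0.195 = 0.346
  P(X=2) = 0.114 + 0.025 + 0.285 = 0.424
H(X) = -[0.230·log₂(0.230) + 0.346·log₂(0.346) + 0.424·log₂(0.424)]
  = 0.48767 + 0.52978 + 0.52485 = 1.5423 bits

Marginal of Y (column sums):
  P(Y=0) = 0.094 + 0.025 + 0.114 = 0.233
  P(Y=1) = 0.027 + 0.126 + 0.025 = 0.178
  P(Y=2) = 0.109 + 0.195 + 0.285 = 0.589
H(X|Y) = Σ_y P(y)·H(X|Y=y):
  Y=0: P(Y=0) = 0.233, P(X|Y=0) = (94/233, 25/233, 114/233) → H(X|Y=0) = 1.37845
  Y=1: P(Y=1) = 0.178, P(X|Y=1) = (27/178, 63/89, 25/178) → H(X|Y=1) = 1.16329
  Y=2: P(Y=2) = 0.589, P(X|Y=2) = (109/589, 195/589, 15/31) → H(X|Y=2) = 1.48517
H(X|Y) = 0.233·1.37845 + 0.178·1.16329 + 0.589·1.48517 = 1.4030 bits

I(X;Y) = H(X) - H(X|Y) = 1.5423 - 1.4030 = 0.1393 bits

Cross-check via I(X;Y) = H(X) + H(Y) - H(X,Y): computing H(Y) from the column sums and H(X,Y) from the 9 cells in the same way gives H(Y) = 1.3827 bits and H(X,Y) = 2.7857 bits, so
I(X;Y) = 1.5423 + 1.3827 - 2.7857 = 0.1393 bits ✓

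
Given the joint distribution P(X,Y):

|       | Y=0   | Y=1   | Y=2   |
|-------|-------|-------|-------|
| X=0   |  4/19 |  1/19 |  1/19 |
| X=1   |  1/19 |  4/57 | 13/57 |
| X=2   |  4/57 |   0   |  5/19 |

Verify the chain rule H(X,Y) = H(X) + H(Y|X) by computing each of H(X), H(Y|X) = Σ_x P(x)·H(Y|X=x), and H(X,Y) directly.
H(X) = 1.5836 bits, H(Y|X) = 1.0915 bits, H(X,Y) = 2.6751 bits

Marginal of X (row sums):
  P(X=0) = 4/19 + 1/19 + 1/19 = 6/19
  P(X=1) = 1/19 + 4/57 + 13/57 = 20/57
  P(X=2) = 4/57 + 0 + 5/19 = 1/3
H(X) = -[(6/19)·log₂(6/19) + (20/57)·log₂(20/57) + (1/3)·log₂(1/3)]
  = 0.5251 + 0.5302 + 0.5283 = 1.5836 bits

H(Y|X) = Σ_x P(x)·H(Y|X=x):
  X=0: P(X=0) = 6/19, P(Y|X=0) = (2/3, 1/6, 1/6) → H(Y|X=0) = 1.2516
  X=1: P(X=1) = 20/57, P(Y|X=1) = (3/20, 1/5, 13/20) → H(Y|X=1) = 1.2789
  X=2: P(X=2) = 1/3, P(Y|X=2) = (4/19, 0, 15/19) → H(Y|X=2) = 0.7425
H(Y|X) = (6/19)·1.2516 + (20/57)·1.2789 + (1/3)·0.7425 = 1.0915 bits

H(X,Y) = -Σ_{x,y} P(x,y) log₂ P(x,y). Per-cell terms -P(x,y)·log₂P(x,y):
  X=0: 0.4732, 0.2236, 0.2236
  X=1: 0.2236, 0.2690, 0.4863
  X=2: 0.2690, 0.0000, 0.5068
  (cells with P = 0 contribute 0)
Sum of the 9 terms: H(X,Y) = 2.6751 bits

Chain rule check:
  H(X) + H(Y|X) = 1.5836 + 1.0915 = 2.6751 bits
  H(X,Y) = 2.6751 bits
✓ Chain rule verified.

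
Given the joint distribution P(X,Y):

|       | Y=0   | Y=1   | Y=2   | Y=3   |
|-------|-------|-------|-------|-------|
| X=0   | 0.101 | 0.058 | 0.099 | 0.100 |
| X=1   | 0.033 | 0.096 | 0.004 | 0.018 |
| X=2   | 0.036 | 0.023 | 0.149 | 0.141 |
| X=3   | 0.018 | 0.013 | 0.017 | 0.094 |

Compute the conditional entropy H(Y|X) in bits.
1.6976 bits

H(Y|X) = H(X,Y) - H(X)

H(X,Y) = -Σ_{x,y} P(x,y) log₂ P(x,y). Per-cell terms -P(x,y)·log₂P(x,y):
  X=0: 0.33406, 0.23825, 0.33031, 0.33219
  X=1: 0.16241, 0.32456, 0.03186, 0.10433
  X=2: 0.17265, 0.12517, 0.40925, 0.39850
  X=3: 0.10433, 0.08145, 0.09993, 0.32065
Sum of the 16 terms: H(X,Y) = 3.5699 bits

Marginal of X (row sums):
  P(X=0) = 0.101 + 0.058 + 0.099 + 0.100 = 0.358
  P(X=1) = 0.033 + 0.096 + 0.004 + 0.018 = 0.151
  P(X=2) = 0.036 + 0.023 + 0.149 + 0.141 = 0.349
  P(X=3) = 0.018 + 0.013 + 0.017 + 0.094 = 0.142
H(X) = -[0.358·log₂(0.358) + 0.151·log₂(0.151) + 0.349·log₂(0.349) + 0.142·log₂(0.142)]
  = 0.53054 + 0.41183 + 0.53003 + 0.39988 = 1.8723 bits

H(Y|X) = H(X,Y) - H(X) = 3.5699 - 1.8723 = 1.6976 bits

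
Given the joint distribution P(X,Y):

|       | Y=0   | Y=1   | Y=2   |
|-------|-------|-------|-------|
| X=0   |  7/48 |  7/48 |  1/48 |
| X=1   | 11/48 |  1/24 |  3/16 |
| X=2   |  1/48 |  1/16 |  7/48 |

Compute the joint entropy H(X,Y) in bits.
2.8289 bits

H(X,Y) = -Σ_{x,y} P(x,y) log₂ P(x,y). Per-cell terms -P(x,y)·log₂P(x,y):
  X=0: 0.40507, 0.40507, 0.11635
  X=1: 0.48710, 0.19104, 0.45282
  X=2: 0.11635, 0.25000, 0.40507
Sum of the 9 terms: H(X,Y) = 2.8289 bits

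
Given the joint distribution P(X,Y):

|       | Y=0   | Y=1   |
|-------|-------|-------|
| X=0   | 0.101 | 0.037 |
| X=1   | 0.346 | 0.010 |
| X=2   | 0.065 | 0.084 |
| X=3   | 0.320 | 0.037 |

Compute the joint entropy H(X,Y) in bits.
2.3648 bits

H(X,Y) = -Σ_{x,y} P(x,y) log₂ P(x,y). Per-cell terms -P(x,y)·log₂P(x,y):
  X=0: 0.3341, 0.1760
  X=1: 0.5298, 0.0664
  X=2: 0.2563, 0.3002
  X=3: 0.5260, 0.1760
Sum of the 8 terms: H(X,Y) = 2.3648 bits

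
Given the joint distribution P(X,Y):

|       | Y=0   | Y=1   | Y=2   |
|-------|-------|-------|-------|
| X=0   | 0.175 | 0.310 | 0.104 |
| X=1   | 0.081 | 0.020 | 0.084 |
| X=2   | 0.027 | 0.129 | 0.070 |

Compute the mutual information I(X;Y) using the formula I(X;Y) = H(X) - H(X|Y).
0.1198 bits

I(X;Y) = H(X) - H(X|Y)

Marginal of X (row sums):
  P(X=0) = 0.175 + 0.310 + 0.104 = 0.589
  P(X=1) = 0.081 + 0.020 + 0.084 = 0.185
  P(X=2) = 0.027 + 0.129 + 0.070 = 0.226
H(X) = -[0.589·log₂(0.589) + 0.185·log₂(0.185) + 0.226·log₂(0.226)]
  = 0.4498 + 0.4504 + 0.4849 = 1.3851 bits

Marginal of Y (column sums):
  P(Y=0) = 0.175 + 0.081 + 0.027 = 0.283
  P(Y=1) = 0.310 + 0.020 + 0.129 = 0.459
  P(Y=2) = 0.104 + 0.084 + 0.070 = 0.258
H(X|Y) = Σ_y P(y)·H(X|Y=y):
  Y=0: P(Y=0) = 0.283, P(X|Y=0) = (175/283, 81/283, 27/283) → H(X|Y=0) = 1.2688
  Y=1: P(Y=1) = 0.459, P(X|Y=1) = (310/459, 20/459, 43/153) → H(X|Y=1) = 1.0940
  Y=2: P(Y=2) = 0.258, P(X|Y=2) = (52/129, 14/43, 35/129) → H(X|Y=2) = 1.5661
H(X|Y) = 0.283·1.2688 + 0.459·1.0940 + 0.258·1.5661 = 1.2653 bits

I(X;Y) = H(X) - H(X|Y) = 1.3851 - 1.2653 = 0.1198 bits

Cross-check via I(X;Y) = H(X) + H(Y) - H(X,Y): computing H(Y) from the column sums and H(X,Y) from the 9 cells in the same way gives H(Y) = 1.5353 bits and H(X,Y) = 2.8006 bits, so
I(X;Y) = 1.3851 + 1.5353 - 2.8006 = 0.1198 bits ✓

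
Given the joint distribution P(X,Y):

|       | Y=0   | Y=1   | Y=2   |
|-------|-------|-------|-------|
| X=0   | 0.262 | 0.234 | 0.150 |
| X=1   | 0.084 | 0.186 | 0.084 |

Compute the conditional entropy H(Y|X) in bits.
1.5213 bits

H(Y|X) = H(X,Y) - H(X)

H(X,Y) = -Σ_{x,y} P(x,y) log₂ P(x,y). Per-cell terms -P(x,y)·log₂P(x,y):
  X=0: 0.506279, 0.490328, 0.410545
  X=1: 0.300171, 0.451352, 0.300171
Sum of the 6 terms: H(X,Y) = 2.45885 bits

Marginal of X (row sums):
  P(X=0) = 0.262 + 0.234 + 0.150 = 0.646
  P(X=1) = 0.084 + 0.186 + 0.084 = 0.354
H(X) = -[0.646·log₂(0.646) + 0.354·log₂(0.354)]
  = 0.407234 + 0.530355 = 0.93759 bits

H(Y|X) = H(X,Y) - H(X) = 2.45885 - 0.93759 = 1.5213 bits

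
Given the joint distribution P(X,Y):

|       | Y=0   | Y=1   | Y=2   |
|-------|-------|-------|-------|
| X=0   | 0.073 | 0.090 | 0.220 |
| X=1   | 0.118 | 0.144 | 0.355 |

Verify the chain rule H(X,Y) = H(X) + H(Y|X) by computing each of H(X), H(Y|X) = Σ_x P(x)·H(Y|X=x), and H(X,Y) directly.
H(X) = 0.9601 bits, H(Y|X) = 1.4056 bits, H(X,Y) = 2.3657 bits

Marginal of X (row sums):
  P(X=0) = 0.073 + 0.090 + 0.220 = 0.383
  P(X=1) = 0.118 + 0.144 + 0.355 = 0.617
H(X) = -[0.383·log₂(0.383) + 0.617·log₂(0.617)]
  = 0.5303 + 0.4298 = 0.9601 bits

H(Y|X) = Σ_x P(x)·H(Y|X=x):
  X=0: P(X=0) = 0.383, P(Y|X=0) = (73/383, 90/383, 220/383) → H(Y|X=0) = 1.4062
  X=1: P(X=1) = 0.617, P(Y|X=1) = (118/617, 144/617, 355/617) → H(Y|X=1) = 1.4052
H(Y|X) = 0.383·1.4062 + 0.617·1.4052 = 1.4056 bits

H(X,Y) = -Σ_{x,y} P(x,y) log₂ P(x,y). Per-cell terms -P(x,y)·log₂P(x,y):
  X=0: 0.2756, 0.3127, 0.4806
  X=1: 0.3638, 0.4026, 0.5304
Sum of the 6 terms: H(X,Y) = 2.3657 bits

Chain rule check:
  H(X) + H(Y|X) = 0.9601 + 1.4056 = 2.3657 bits
  H(X,Y) = 2.3657 bits
✓ Chain rule verified.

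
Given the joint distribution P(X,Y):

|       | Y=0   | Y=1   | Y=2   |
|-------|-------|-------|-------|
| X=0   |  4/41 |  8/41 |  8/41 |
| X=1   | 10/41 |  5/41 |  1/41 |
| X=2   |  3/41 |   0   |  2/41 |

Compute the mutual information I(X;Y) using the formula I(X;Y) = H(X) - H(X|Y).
0.2329 bits

I(X;Y) = H(X) - H(X|Y)

Marginal of X (row sums):
  P(X=0) = 4/41 + 8/41 + 8/41 = 20/41
  P(X=1) = 10/41 + 5/41 + 1/41 = 16/41
  P(X=2) = 3/41 + 0 + 2/41 = 5/41
H(X) = -[(20/41)·log₂(20/41) + (16/41)·log₂(16/41) + (5/41)·log₂(5/41)]
  = 0.50518 + 0.52978 + 0.37020 = 1.4052 bits

Marginal of Y (column sums):
  P(Y=0) = 4/41 + 10/41 + 3/41 = 17/41
  P(Y=1) = 8/41 + 5/41 + 0 = 13/41
  P(Y=2) = 8/41 + 1/41 + 2/41 = 11/41
H(X|Y) = Σ_y P(y)·H(X|Y=y):
  Y=0: P(Y=0) = 17/41, P(X|Y=0) = (4/17, 10/17, 3/17) → H(X|Y=0) = 1.38310
  Y=1: P(Y=1) = 13/41, P(X|Y=1) = (8/13, 5/13, 0) → H(X|Y=1) = 0.96124
  Y=2: P(Y=2) = 11/41, P(X|Y=2) = (8/11, 1/11, 2/11) → H(X|Y=2) = 1.09580
H(X|Y) = (17/41)·1.38310 + (13/41)·0.96124 + (11/41)·1.09580 = 1.1723 bits

I(X;Y) = H(X) - H(X|Y) = 1.4052 - 1.1723 = 0.2329 bits

Cross-check via I(X;Y) = H(X) + H(Y) - H(X,Y): computing H(Y) from the column sums and H(X,Y) from the 9 cells in the same way gives H(Y) = 1.5613 bits and H(X,Y) = 2.7336 bits, so
I(X;Y) = 1.4052 + 1.5613 - 2.7336 = 0.2329 bits ✓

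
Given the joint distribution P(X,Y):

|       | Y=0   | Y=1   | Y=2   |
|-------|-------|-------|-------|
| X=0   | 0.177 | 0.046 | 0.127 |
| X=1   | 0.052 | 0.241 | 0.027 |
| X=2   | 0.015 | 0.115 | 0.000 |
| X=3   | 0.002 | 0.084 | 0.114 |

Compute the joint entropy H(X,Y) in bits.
3.0068 bits

H(X,Y) = -Σ_{x,y} P(x,y) log₂ P(x,y). Per-cell terms -P(x,y)·log₂P(x,y):
  X=0: 0.44218, 0.20434, 0.37809
  X=1: 0.22180, 0.49475, 0.14069
  X=2: 0.09088, 0.35883, 0.00000
  X=3: 0.01793, 0.30017, 0.35715
  (cells with P = 0 contribute 0)
Sum of the 12 terms: H(X,Y) = 3.0068 bits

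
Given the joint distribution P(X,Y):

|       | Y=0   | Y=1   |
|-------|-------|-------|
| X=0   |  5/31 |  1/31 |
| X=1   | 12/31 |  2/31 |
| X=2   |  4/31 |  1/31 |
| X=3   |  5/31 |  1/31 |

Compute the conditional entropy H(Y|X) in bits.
0.6353 bits

H(Y|X) = H(X,Y) - H(X)

H(X,Y) = -Σ_{x,y} P(x,y) log₂ P(x,y). Per-cell terms -P(x,y)·log₂P(x,y):
  X=0: 0.42456, 0.15981
  X=1: 0.53003, 0.25511
  X=2: 0.38119, 0.15981
  X=3: 0.42456, 0.15981
Sum of the 8 terms: H(X,Y) = 2.4949 bits

Marginal of X (row sums):
  P(X=0) = 5/31 + 1/31 = 6/31
  P(X=1) = 12/31 + 2/31 = 14/31
  P(X=2) = 4/31 + 1/31 = 5/31
  P(X=3) = 5/31 + 1/31 = 6/31
H(X) = -[(6/31)·log₂(6/31) + (14/31)·log₂(14/31) + (5/31)·log₂(5/31) + (6/31)·log₂(6/31)]
  = 0.45856 + 0.51793 + 0.42456 + 0.45856 = 1.8596 bits

H(Y|X) = H(X,Y) - H(X) = 2.4949 - 1.8596 = 0.6353 bits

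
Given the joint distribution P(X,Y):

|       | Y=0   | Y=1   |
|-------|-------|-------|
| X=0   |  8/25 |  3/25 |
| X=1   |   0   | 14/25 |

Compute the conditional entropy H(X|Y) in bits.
0.4572 bits

H(X|Y) = H(X,Y) - H(Y)

H(X,Y) = -Σ_{x,y} P(x,y) log₂ P(x,y). Per-cell terms -P(x,y)·log₂P(x,y):
  X=0: 0.52603, 0.36707
  X=1: 0.00000, 0.46844
  (cells with P = 0 contribute 0)
Sum of the 4 terms: H(X,Y) = 1.36154 bits

Marginal of Y (column sums):
  P(Y=0) = 8/25 + 0 = 8/25
  P(Y=1) = 3/25 + 14/25 = 17/25
H(Y) = -[(8/25)·log₂(8/25) + (17/25)·log₂(17/25)]
  = 0.52603 + 0.37835 = 0.90438 bits

H(X|Y) = H(X,Y) - H(Y) = 1.36154 - 0.90438 = 0.4572 bits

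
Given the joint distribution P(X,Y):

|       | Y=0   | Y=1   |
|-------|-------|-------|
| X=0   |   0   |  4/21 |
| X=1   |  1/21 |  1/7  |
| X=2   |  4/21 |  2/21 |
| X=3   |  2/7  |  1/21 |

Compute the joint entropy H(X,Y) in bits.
2.5702 bits

H(X,Y) = -Σ_{x,y} P(x,y) log₂ P(x,y). Per-cell terms -P(x,y)·log₂P(x,y):
  X=0: 0.00000, 0.45568
  X=1: 0.20916, 0.40105
  X=2: 0.45568, 0.32308
  X=3: 0.51639, 0.20916
  (cells with P = 0 contribute 0)
Sum of the 8 terms: H(X,Y) = 2.5702 bits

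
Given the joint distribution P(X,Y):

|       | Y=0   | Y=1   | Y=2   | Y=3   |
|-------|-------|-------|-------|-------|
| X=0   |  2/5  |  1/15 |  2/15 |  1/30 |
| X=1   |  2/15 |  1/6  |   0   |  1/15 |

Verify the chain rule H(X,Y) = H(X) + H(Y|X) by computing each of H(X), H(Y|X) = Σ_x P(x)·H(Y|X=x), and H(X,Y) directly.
H(X) = 0.9481 bits, H(Y|X) = 1.4712 bits, H(X,Y) = 2.4193 bits

Marginal of X (row sums):
  P(X=0) = 2/5 + 1/15 + 2/15 + 1/30 = 19/30
  P(X=1) = 2/15 + 1/6 + 0 + 1/15 = 11/30
H(X) = -[(19/30)·log₂(19/30) + (11/30)·log₂(11/30)]
  = 0.41734 + 0.53073 = 0.9481 bits

H(Y|X) = Σ_x P(x)·H(Y|X=x):
  X=0: P(X=0) = 19/30, P(Y|X=0) = (12/19, 2/19, 4/19, 1/19) → H(Y|X=0) = 1.45742
  X=1: P(X=1) = 11/30, P(Y|X=1) = (4/11, 5/11, 0, 2/11) → H(Y|X=1) = 1.49492
H(Y|X) = (19/30)·1.45742 + (11/30)·1.49492 = 1.4712 bits

H(X,Y) = -Σ_{x,y} P(x,y) log₂ P(x,y). Per-cell terms -P(x,y)·log₂P(x,y):
  X=0: 0.52877, 0.26046, 0.38759, 0.16356
  X=1: 0.38759, 0.43083, 0.00000, 0.26046
  (cells with P = 0 contribute 0)
Sum of the 8 terms: H(X,Y) = 2.4193 bits

Chain rule check:
  H(X) + H(Y|X) = 0.9481 + 1.4712 = 2.4193 bits
  H(X,Y) = 2.4193 bits
✓ Chain rule verified.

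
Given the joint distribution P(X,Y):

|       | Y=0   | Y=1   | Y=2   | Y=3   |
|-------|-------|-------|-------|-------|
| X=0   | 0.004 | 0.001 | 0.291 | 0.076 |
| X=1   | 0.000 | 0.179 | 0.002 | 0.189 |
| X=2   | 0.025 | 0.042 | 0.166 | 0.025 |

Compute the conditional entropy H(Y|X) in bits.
1.0816 bits

H(Y|X) = H(X,Y) - H(X)

H(X,Y) = -Σ_{x,y} P(x,y) log₂ P(x,y). Per-cell terms -P(x,y)·log₂P(x,y):
  X=0: 0.03186, 0.00997, 0.51824, 0.28256
  X=1: 0.00000, 0.44427, 0.01793, 0.45427
  X=2: 0.13305, 0.19209, 0.43006, 0.13305
  (cells with P = 0 contribute 0)
Sum of the 12 terms: H(X,Y) = 2.64735 bits

Marginal of X (row sums):
  P(X=0) = 0.004 + 0.001 + 0.291 + 0.076 = 0.372
  P(X=1) = 0.000 + 0.179 + 0.002 + 0.189 = 0.370
  P(X=2) = 0.025 + 0.042 + 0.166 + 0.025 = 0.258
H(X) = -[0.372·log₂(0.372) + 0.370·log₂(0.370) + 0.258·log₂(0.258)]
  = 0.53070 + 0.53073 + 0.50428 = 1.56571 bits

H(Y|X) = H(X,Y) - H(X) = 2.64735 - 1.56571 = 1.0816 bits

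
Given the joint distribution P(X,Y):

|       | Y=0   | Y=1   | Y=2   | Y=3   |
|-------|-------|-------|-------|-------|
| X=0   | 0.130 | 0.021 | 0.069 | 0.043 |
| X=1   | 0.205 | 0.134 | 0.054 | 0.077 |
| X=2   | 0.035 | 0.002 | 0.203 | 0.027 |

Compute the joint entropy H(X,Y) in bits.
3.1254 bits

H(X,Y) = -Σ_{x,y} P(x,y) log₂ P(x,y). Per-cell terms -P(x,y)·log₂P(x,y):
  X=0: 0.3826, 0.1170, 0.2662, 0.1952
  X=1: 0.4687, 0.3886, 0.2274, 0.2848
  X=2: 0.1693, 0.0179, 0.4670, 0.1407
Sum of the 12 terms: H(X,Y) = 3.1254 bits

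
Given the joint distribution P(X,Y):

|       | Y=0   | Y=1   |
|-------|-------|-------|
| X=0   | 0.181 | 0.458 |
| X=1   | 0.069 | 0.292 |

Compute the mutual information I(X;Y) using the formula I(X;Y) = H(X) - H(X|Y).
0.0077 bits

I(X;Y) = H(X) - H(X|Y)

Marginal of X (row sums):
  P(X=0) = 0.181 + 0.458 = 0.639
  P(X=1) = 0.069 + 0.292 = 0.361
H(X) = -[0.639·log₂(0.639) + 0.361·log₂(0.361)]
  = 0.412866 + 0.530644 = 0.943510 bits

Marginal of Y (column sums):
  P(Y=0) = 0.181 + 0.069 = 0.250
  P(Y=1) = 0.458 + 0.292 = 0.750
H(X|Y) = Σ_y P(y)·H(X|Y=y):
  Y=0: P(Y=0) = 0.250, P(X|Y=0) = (181/250, 69/250) → H(X|Y=0) = 0.849943
  Y=1: P(Y=1) = 0.750, P(X|Y=1) = (229/375, 146/375) → H(X|Y=1) = 0.964368
H(X|Y) = 0.250·0.849943 + 0.750·0.964368 = 0.935762 bits

I(X;Y) = H(X) - H(X|Y) = 0.943510 - 0.935762 = 0.0077 bits

Cross-check via I(X;Y) = H(X) + H(Y) - H(X,Y): computing H(Y) from the column sums and H(X,Y) from the 4 cells in the same way gives H(Y) = 0.811278 bits and H(X,Y) = 1.747040 bits, so
I(X;Y) = 0.943510 + 0.811278 - 1.747040 = 0.0077 bits ✓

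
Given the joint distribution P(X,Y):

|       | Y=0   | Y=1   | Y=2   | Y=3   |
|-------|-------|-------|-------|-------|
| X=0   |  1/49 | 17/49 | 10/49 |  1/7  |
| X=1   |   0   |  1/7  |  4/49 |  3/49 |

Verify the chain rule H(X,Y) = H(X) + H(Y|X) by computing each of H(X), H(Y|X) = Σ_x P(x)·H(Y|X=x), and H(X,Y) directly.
H(X) = 0.8631 bits, H(Y|X) = 1.5931 bits, H(X,Y) = 2.4563 bits

Marginal of X (row sums):
  P(X=0) = 1/49 + 17/49 + 10/49 + 1/7 = 5/7
  P(X=1) = 0 + 1/7 + 4/49 + 3/49 = 2/7
H(X) = -[(5/7)·log₂(5/7) + (2/7)·log₂(2/7)]
  = 0.34673 + 0.51639 = 0.8631 bits

H(Y|X) = Σ_x P(x)·H(Y|X=x):
  X=0: P(X=0) = 5/7, P(Y|X=0) = (1/35, 17/35, 2/7, 1/5) → H(Y|X=0) = 1.63335
  X=1: P(X=1) = 2/7, P(Y|X=1) = (0, 1/2, 2/7, 3/14) → H(Y|X=1) = 1.49261
H(Y|X) = (5/7)·1.63335 + (2/7)·1.49261 = 1.5931 bits

H(X,Y) = -Σ_{x,y} P(x,y) log₂ P(x,y). Per-cell terms -P(x,y)·log₂P(x,y):
  X=0: 0.11459, 0.52986, 0.46791, 0.40105
  X=1: 0.00000, 0.40105, 0.29508, 0.24672
  (cells with P = 0 contribute 0)
Sum of the 8 terms: H(X,Y) = 2.4563 bits

Chain rule check:
  H(X) + H(Y|X) = 0.8631 + 1.5931 = 2.4562 bits
  H(X,Y) = 2.4563 bits
✓ Chain rule verified (Δ = 0.0001 is 4-dp rounding noise: each of the three values was rounded independently).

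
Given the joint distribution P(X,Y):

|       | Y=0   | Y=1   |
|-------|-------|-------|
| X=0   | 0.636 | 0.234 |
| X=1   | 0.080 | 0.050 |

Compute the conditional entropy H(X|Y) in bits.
0.5523 bits

H(X|Y) = H(X,Y) - H(Y)

H(X,Y) = -Σ_{x,y} P(x,y) log₂ P(x,y). Per-cell terms -P(x,y)·log₂P(x,y):
  X=0: 0.415245, 0.490328
  X=1: 0.291508, 0.216096
Sum of the 4 terms: H(X,Y) = 1.41318 bits

Marginal of Y (column sums):
  P(Y=0) = 0.636 + 0.080 = 0.716
  P(Y=1) = 0.234 + 0.050 = 0.284
H(Y) = -[0.716·log₂(0.716) + 0.284·log₂(0.284)]
  = 0.345089 + 0.515755 = 0.86084 bits

H(X|Y) = H(X,Y) - H(Y) = 1.41318 - 0.86084 = 0.5523 bits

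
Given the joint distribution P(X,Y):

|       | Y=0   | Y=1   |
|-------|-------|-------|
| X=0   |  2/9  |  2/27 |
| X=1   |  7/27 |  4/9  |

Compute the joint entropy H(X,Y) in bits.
1.7852 bits

H(X,Y) = -Σ_{x,y} P(x,y) log₂ P(x,y). Per-cell terms -P(x,y)·log₂P(x,y):
  X=0: 0.4822, 0.2781
  X=1: 0.5049, 0.5200
Sum of the 4 terms: H(X,Y) = 1.7852 bits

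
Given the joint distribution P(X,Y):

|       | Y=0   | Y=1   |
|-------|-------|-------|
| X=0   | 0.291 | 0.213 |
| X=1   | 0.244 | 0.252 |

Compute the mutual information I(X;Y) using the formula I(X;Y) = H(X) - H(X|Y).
0.0053 bits

I(X;Y) = H(X) - H(X|Y)

Marginal of X (row sums):
  P(X=0) = 0.291 + 0.213 = 0.504
  P(X=1) = 0.244 + 0.252 = 0.496
H(X) = -[0.504·log₂(0.504) + 0.496·log₂(0.496)]
  = 0.498206 + 0.501748 = 0.99995 bits

Marginal of Y (column sums):
  P(Y=0) = 0.291 + 0.244 = 0.535
  P(Y=1) = 0.213 + 0.252 = 0.465
H(X|Y) = Σ_y P(y)·H(X|Y=y):
  Y=0: P(Y=0) = 0.535, P(X|Y=0) = (291/535, 244/535) → H(X|Y=0) = 0.994426
  Y=1: P(Y=1) = 0.465, P(X|Y=1) = (71/155, 84/155) → H(X|Y=1) = 0.994920
H(X|Y) = 0.535·0.994426 + 0.465·0.994920 = 0.99466 bits

I(X;Y) = H(X) - H(X|Y) = 0.99995 - 0.99466 = 0.0053 bits

Cross-check via I(X;Y) = H(X) + H(Y) - H(X,Y): computing H(Y) from the column sums and H(X,Y) from the 4 cells in the same way gives H(Y) = 0.99646 bits and H(X,Y) = 1.99112 bits, so
I(X;Y) = 0.99995 + 0.99646 - 1.99112 = 0.0053 bits ✓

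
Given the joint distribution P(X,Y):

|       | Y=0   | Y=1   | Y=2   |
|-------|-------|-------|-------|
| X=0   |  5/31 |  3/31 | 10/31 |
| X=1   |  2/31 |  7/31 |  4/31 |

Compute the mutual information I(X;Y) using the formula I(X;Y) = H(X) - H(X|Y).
0.1122 bits

I(X;Y) = H(X) - H(X|Y)

Marginal of X (row sums):
  P(X=0) = 5/31 + 3/31 + 10/31 = 18/31
  P(X=1) = 2/31 + 7/31 + 4/31 = 13/31
H(X) = -[(18/31)·log₂(18/31) + (13/31)·log₂(13/31)]
  = 0.4554 + 0.5258 = 0.9812 bits

Marginal of Y (column sums):
  P(Y=0) = 5/31 + 2/31 = 7/31
  P(Y=1) = 3/31 + 7/31 = 10/31
  P(Y=2) = 10/31 + 4/31 = 14/31
H(X|Y) = Σ_y P(y)·H(X|Y=y):
  Y=0: P(Y=0) = 7/31, P(X|Y=0) = (5/7, 2/7) → H(X|Y=0) = 0.8631
  Y=1: P(Y=1) = 10/31, P(X|Y=1) = (3/10, 7/10) → H(X|Y=1) = 0.8813
  Y=2: P(Y=2) = 14/31, P(X|Y=2) = (5/7, 2/7) → H(X|Y=2) = 0.8631
H(X|Y) = (7/31)·0.8631 + (10/31)·0.8813 + (14/31)·0.8631 = 0.8690 bits

I(X;Y) = H(X) - H(X|Y) = 0.9812 - 0.8690 = 0.1122 bits

Cross-check via I(X;Y) = H(X) + H(Y) - H(X,Y): computing H(Y) from the column sums and H(X,Y) from the 6 cells in the same way gives H(Y) = 1.5292 bits and H(X,Y) = 2.3982 bits, so
I(X;Y) = 0.9812 + 1.5292 - 2.3982 = 0.1122 bits ✓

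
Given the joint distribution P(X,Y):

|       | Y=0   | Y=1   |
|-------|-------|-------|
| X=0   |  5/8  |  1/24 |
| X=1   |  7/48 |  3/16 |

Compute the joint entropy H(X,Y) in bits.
1.4727 bits

H(X,Y) = -Σ_{x,y} P(x,y) log₂ P(x,y). Per-cell terms -P(x,y)·log₂P(x,y):
  X=0: 0.4238, 0.1910
  X=1: 0.4051, 0.4528
Sum of the 4 terms: H(X,Y) = 1.4727 bits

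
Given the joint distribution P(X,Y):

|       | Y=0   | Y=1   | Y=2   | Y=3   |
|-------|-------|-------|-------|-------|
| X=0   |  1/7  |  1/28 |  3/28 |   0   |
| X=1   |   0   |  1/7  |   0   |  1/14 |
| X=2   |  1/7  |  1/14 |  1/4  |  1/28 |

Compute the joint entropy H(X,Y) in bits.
2.9357 bits

H(X,Y) = -Σ_{x,y} P(x,y) log₂ P(x,y). Per-cell terms -P(x,y)·log₂P(x,y):
  X=0: 0.40105, 0.17169, 0.34526, 0.00000
  X=1: 0.00000, 0.40105, 0.00000, 0.27195
  X=2: 0.40105, 0.27195, 0.50000, 0.17169
  (cells with P = 0 contribute 0)
Sum of the 12 terms: H(X,Y) = 2.9357 bits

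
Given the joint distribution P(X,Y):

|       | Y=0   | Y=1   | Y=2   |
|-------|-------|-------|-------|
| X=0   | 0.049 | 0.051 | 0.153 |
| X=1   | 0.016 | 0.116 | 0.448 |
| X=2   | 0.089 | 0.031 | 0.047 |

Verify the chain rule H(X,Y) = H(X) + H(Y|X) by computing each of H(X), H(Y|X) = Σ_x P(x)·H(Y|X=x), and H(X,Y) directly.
H(X) = 1.3887 bits, H(Y|X) = 1.1061 bits, H(X,Y) = 2.4948 bits

Marginal of X (row sums):
  P(X=0) = 0.049 + 0.051 + 0.153 = 0.253
  P(X=1) = 0.016 + 0.116 + 0.448 = 0.580
  P(X=2) = 0.089 + 0.031 + 0.047 = 0.167
H(X) = -[0.253·log₂(0.253) + 0.580·log₂(0.580) + 0.167·log₂(0.167)]
  = 0.50165 + 0.45581 + 0.43121 = 1.3887 bits

H(Y|X) = Σ_x P(x)·H(Y|X=x):
  X=0: P(X=0) = 0.253, P(Y|X=0) = (49/253, 51/253, 153/253) → H(Y|X=0) = 1.36325
  X=1: P(X=1) = 0.580, P(Y|X=1) = (4/145, 1/5, 112/145) → H(Y|X=1) = 0.89505
  X=2: P(X=2) = 0.167, P(Y|X=2) = (89/167, 31/167, 47/167) → H(Y|X=2) = 1.44966
H(Y|X) = 0.253·1.36325 + 0.580·0.89505 + 0.167·1.44966 = 1.1061 bits

H(X,Y) = -Σ_{x,y} P(x,y) log₂ P(x,y). Per-cell terms -P(x,y)·log₂P(x,y):
  X=0: 0.21320, 0.21896, 0.41438
  X=1: 0.09545, 0.36051, 0.51898
  X=2: 0.31061, 0.15536, 0.20733
Sum of the 9 terms: H(X,Y) = 2.4948 bits

Chain rule check:
  H(X) + H(Y|X) = 1.3887 + 1.1061 = 2.4948 bits
  H(X,Y) = 2.4948 bits
✓ Chain rule verified.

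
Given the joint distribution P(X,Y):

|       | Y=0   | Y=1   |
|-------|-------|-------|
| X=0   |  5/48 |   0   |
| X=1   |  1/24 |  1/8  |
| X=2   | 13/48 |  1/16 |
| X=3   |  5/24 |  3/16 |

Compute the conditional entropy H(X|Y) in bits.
1.6362 bits

H(X|Y) = H(X,Y) - H(Y)

H(X,Y) = -Σ_{x,y} P(x,y) log₂ P(x,y). Per-cell terms -P(x,y)·log₂P(x,y):
  X=0: 0.3399, 0.0000
  X=1: 0.1910, 0.3750
  X=2: 0.5104, 0.2500
  X=3: 0.4715, 0.4528
  (cells with P = 0 contribute 0)
Sum of the 8 terms: H(X,Y) = 2.5906 bits

Marginal of Y (column sums):
  P(Y=0) = 5/48 + 1/24 + 13/48 + 5/24 = 5/8
  P(Y=1) = 0 + 1/8 + 1/16 + 3/16 = 3/8
H(Y) = -[(5/8)·log₂(5/8) + (3/8)·log₂(3/8)]
  = 0.4238 + 0.5306 = 0.9544 bits

H(X|Y) = H(X,Y) - H(Y) = 2.5906 - 0.9544 = 1.6362 bits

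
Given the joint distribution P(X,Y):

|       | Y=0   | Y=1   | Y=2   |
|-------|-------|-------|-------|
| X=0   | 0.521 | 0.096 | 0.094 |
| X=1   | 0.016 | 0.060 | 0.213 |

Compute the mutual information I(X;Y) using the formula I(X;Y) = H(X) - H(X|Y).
0.3408 bits

I(X;Y) = H(X) - H(X|Y)

Marginal of X (row sums):
  P(X=0) = 0.521 + 0.096 + 0.094 = 0.711
  P(X=1) = 0.016 + 0.060 + 0.213 = 0.289
H(X) = -[0.711·log₂(0.711) + 0.289·log₂(0.289)]
  = 0.34987 + 0.51756 = 0.8674 bits

Marginal of Y (column sums):
  P(Y=0) = 0.521 + 0.016 = 0.537
  P(Y=1) = 0.096 + 0.060 = 0.156
  P(Y=2) = 0.094 + 0.213 = 0.307
H(X|Y) = Σ_y P(y)·H(X|Y=y):
  Y=0: P(Y=0) = 0.537, P(X|Y=0) = (521/537, 16/537) → H(X|Y=0) = 0.19336
  Y=1: P(Y=1) = 0.156, P(X|Y=1) = (8/13, 5/13) → H(X|Y=1) = 0.96124
  Y=2: P(Y=2) = 0.307, P(X|Y=2) = (94/307, 213/307) → H(X|Y=2) = 0.88873
H(X|Y) = 0.537·0.19336 + 0.156·0.96124 + 0.307·0.88873 = 0.5266 bits

I(X;Y) = H(X) - H(X|Y) = 0.8674 - 0.5266 = 0.3408 bits

Cross-check via I(X;Y) = H(X) + H(Y) - H(X,Y): computing H(Y) from the column sums and H(X,Y) from the 6 cells in the same way gives H(Y) = 1.4229 bits and H(X,Y) = 1.9495 bits, so
I(X;Y) = 0.8674 + 1.4229 - 1.9495 = 0.3408 bits ✓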